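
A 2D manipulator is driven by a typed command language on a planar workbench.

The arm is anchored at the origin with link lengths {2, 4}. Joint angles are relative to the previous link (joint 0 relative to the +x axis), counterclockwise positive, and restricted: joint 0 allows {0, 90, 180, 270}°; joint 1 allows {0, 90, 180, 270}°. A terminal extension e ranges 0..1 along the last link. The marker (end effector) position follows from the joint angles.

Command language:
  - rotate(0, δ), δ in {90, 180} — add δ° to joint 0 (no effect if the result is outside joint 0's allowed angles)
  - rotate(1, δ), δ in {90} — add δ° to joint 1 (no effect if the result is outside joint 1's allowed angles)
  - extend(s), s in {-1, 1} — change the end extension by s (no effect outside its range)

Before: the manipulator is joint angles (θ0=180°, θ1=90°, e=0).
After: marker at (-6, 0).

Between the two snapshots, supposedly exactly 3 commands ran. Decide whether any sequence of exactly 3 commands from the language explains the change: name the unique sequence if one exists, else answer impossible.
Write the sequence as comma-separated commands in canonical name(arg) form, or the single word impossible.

start: joint angles (θ0=180°, θ1=90°, e=0)
step 1 (rotate(1, 90)): joint angles (θ0=180°, θ1=180°, e=0)
step 2 (rotate(1, 90)): joint angles (θ0=180°, θ1=270°, e=0)
step 3 (rotate(1, 90)): joint angles (θ0=180°, θ1=0°, e=0)
all 125 alternatives checked — unique.

rotate(1, 90), rotate(1, 90), rotate(1, 90)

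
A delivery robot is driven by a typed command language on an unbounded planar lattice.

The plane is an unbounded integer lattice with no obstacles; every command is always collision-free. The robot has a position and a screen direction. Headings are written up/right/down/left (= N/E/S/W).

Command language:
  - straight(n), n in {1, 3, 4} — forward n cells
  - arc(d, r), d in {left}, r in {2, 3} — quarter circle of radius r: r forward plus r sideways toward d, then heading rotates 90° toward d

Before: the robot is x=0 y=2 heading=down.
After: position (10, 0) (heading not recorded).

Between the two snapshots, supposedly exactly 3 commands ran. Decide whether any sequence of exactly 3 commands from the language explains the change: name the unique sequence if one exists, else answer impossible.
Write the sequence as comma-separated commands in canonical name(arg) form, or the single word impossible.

arc(left, 2), straight(4), straight(4)

key: order matters: swapping arc(left, 2) and straight(4) lands elsewhere
begin: x=0 y=2 heading=down
t=1 arc(left, 2) ⇒ x=2 y=0 heading=right
t=2 straight(4) ⇒ x=6 y=0 heading=right
t=3 straight(4) ⇒ x=10 y=0 heading=right
all 125 alternatives checked — unique.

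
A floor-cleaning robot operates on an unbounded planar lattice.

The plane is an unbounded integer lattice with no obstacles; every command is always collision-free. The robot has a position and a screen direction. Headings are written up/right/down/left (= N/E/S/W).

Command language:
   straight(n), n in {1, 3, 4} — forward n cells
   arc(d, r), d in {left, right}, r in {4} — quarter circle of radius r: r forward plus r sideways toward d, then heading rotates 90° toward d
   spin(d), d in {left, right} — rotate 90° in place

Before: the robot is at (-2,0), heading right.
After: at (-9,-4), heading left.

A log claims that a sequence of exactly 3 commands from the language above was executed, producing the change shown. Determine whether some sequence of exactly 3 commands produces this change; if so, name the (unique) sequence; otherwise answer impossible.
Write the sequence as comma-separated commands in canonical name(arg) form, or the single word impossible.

spin(right), arc(right, 4), straight(3)

key: cell and facing (now W) both changed — the 3 commands mix motion and turning
initial: at (-2,0), heading right
1. spin(right) → at (-2,0), heading down
2. arc(right, 4) → at (-6,-4), heading left
3. straight(3) → at (-9,-4), heading left
no rival 3-sequence matches.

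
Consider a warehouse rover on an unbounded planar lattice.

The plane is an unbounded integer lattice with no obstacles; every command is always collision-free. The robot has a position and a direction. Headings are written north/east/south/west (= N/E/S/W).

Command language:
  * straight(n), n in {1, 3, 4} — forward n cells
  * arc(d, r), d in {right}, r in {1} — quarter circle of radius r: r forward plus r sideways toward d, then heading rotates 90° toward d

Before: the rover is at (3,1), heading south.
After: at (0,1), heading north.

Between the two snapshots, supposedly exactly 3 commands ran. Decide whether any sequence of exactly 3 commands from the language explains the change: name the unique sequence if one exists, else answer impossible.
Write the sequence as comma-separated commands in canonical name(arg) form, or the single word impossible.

arc(right, 1), straight(1), arc(right, 1)

key: cell and facing (now N) both changed — the 3 commands mix motion and turning
from: at (3,1), heading south
1. arc(right, 1) → at (2,0), heading west
2. straight(1) → at (1,0), heading west
3. arc(right, 1) → at (0,1), heading north
no other 3-command option fits: unique.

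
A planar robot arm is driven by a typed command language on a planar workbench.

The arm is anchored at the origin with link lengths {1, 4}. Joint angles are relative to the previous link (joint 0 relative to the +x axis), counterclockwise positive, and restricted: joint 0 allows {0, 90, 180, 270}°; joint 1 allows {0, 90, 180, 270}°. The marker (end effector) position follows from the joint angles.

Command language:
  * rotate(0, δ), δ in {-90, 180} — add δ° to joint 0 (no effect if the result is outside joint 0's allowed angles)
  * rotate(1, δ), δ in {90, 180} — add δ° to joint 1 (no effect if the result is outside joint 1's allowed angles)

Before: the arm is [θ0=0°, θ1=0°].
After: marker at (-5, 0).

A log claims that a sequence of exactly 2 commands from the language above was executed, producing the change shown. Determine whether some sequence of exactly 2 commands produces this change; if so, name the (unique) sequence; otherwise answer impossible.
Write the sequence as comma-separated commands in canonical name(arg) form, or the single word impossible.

rotate(0, -90), rotate(0, -90)

begin: [θ0=0°, θ1=0°]
t=1 rotate(0, -90) ⇒ [θ0=270°, θ1=0°]
t=2 rotate(0, -90) ⇒ [θ0=180°, θ1=0°]
no other 2-command option fits: unique.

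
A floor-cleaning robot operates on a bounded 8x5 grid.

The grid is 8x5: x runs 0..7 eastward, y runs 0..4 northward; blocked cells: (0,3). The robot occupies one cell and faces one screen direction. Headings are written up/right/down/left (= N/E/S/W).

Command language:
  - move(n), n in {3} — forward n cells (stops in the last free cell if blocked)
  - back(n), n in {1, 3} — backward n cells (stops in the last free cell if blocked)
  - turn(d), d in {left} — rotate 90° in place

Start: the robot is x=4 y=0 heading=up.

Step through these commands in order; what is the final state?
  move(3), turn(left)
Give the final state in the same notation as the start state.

x=4 y=3 heading=left

initial: x=4 y=0 heading=up
step 1 (move(3)): x=4 y=3 heading=up
step 2 (turn(left)): x=4 y=3 heading=left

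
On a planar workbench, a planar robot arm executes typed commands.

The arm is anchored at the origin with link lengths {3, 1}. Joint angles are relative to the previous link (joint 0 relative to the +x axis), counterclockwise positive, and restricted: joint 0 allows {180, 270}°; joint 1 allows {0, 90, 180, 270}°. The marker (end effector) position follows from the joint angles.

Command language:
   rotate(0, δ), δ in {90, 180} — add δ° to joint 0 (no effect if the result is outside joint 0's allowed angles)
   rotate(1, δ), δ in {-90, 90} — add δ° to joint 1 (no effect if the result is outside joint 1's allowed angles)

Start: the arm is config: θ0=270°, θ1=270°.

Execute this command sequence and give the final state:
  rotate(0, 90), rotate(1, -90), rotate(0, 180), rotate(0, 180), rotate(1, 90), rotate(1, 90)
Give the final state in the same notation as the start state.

config: θ0=270°, θ1=0°

from: config: θ0=270°, θ1=270°
t=1 rotate(0, 90) ⇒ config: θ0=270°, θ1=270°
t=2 rotate(1, -90) ⇒ config: θ0=270°, θ1=180°
t=3 rotate(0, 180) ⇒ config: θ0=270°, θ1=180°
t=4 rotate(0, 180) ⇒ config: θ0=270°, θ1=180°
t=5 rotate(1, 90) ⇒ config: θ0=270°, θ1=270°
t=6 rotate(1, 90) ⇒ config: θ0=270°, θ1=0°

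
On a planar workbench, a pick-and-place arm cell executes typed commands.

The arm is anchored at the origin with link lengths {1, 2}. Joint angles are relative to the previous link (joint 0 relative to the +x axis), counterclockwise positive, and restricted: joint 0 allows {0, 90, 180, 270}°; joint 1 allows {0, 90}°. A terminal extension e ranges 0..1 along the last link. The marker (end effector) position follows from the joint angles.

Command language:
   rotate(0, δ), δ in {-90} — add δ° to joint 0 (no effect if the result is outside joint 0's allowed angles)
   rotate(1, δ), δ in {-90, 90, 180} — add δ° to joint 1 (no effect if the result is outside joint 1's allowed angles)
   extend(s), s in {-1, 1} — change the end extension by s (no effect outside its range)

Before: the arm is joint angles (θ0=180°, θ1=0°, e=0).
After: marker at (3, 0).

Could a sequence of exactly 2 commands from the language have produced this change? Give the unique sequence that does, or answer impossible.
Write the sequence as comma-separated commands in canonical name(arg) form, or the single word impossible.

rotate(0, -90), rotate(0, -90)

start: joint angles (θ0=180°, θ1=0°, e=0)
step 1 (rotate(0, -90)): joint angles (θ0=90°, θ1=0°, e=0)
step 2 (rotate(0, -90)): joint angles (θ0=0°, θ1=0°, e=0)
no other 2-command option fits: unique.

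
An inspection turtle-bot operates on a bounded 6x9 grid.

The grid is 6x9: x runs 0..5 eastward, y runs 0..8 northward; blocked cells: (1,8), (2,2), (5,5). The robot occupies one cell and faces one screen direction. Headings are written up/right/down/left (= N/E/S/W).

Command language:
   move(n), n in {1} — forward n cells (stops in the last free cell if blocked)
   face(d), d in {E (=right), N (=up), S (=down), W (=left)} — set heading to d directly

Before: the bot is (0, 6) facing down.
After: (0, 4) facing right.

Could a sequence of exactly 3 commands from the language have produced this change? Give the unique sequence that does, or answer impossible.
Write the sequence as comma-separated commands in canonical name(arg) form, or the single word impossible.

move(1), move(1), face(E)

key: cell and facing (now E) both changed — the 3 commands mix motion and turning
from: (0, 6) facing down
step 1 (move(1)): (0, 5) facing down
step 2 (move(1)): (0, 4) facing down
step 3 (face(E)): (0, 4) facing right
uniquely the one of 125 3-step routes that fits.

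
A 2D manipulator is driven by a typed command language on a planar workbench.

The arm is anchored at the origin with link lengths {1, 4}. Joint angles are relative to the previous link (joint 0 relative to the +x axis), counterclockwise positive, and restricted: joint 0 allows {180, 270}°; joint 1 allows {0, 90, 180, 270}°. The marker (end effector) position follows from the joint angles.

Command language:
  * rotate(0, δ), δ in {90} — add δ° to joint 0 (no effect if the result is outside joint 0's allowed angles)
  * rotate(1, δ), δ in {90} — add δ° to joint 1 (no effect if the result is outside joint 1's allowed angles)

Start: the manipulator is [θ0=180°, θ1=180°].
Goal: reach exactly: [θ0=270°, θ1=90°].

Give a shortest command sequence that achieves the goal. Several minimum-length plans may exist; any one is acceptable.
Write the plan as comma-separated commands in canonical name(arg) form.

rotate(1, 90), rotate(1, 90), rotate(1, 90), rotate(0, 90)

begin: [θ0=180°, θ1=180°]
[1] after rotate(1, 90): [θ0=180°, θ1=270°]
[2] after rotate(1, 90): [θ0=180°, θ1=0°]
[3] after rotate(1, 90): [θ0=180°, θ1=90°]
[4] after rotate(0, 90): [θ0=270°, θ1=90°]
shorter routes all fall short; 4 is best.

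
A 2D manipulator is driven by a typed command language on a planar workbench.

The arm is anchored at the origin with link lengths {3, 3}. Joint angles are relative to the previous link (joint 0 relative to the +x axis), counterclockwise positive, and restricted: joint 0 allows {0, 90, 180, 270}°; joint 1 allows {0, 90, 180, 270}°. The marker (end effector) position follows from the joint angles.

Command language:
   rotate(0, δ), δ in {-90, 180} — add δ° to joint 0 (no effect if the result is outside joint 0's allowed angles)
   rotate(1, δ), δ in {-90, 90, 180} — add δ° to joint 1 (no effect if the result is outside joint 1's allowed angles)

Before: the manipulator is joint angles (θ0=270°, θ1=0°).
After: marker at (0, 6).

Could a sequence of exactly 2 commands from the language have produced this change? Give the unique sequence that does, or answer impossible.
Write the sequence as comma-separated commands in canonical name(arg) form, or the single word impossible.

initial: joint angles (θ0=270°, θ1=0°)
1. rotate(0, -90) → joint angles (θ0=180°, θ1=0°)
2. rotate(0, -90) → joint angles (θ0=90°, θ1=0°)
no other 2-command option fits: unique.

rotate(0, -90), rotate(0, -90)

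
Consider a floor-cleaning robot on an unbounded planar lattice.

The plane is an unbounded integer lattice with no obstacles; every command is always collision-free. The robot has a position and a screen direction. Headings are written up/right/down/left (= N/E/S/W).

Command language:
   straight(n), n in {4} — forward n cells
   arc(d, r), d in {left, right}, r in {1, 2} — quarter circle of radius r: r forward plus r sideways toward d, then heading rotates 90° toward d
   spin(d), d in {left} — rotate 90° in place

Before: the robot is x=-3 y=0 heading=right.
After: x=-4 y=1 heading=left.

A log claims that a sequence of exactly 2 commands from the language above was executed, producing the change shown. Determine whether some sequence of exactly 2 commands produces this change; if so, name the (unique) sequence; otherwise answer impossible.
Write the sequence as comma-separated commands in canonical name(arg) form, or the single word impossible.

spin(left), arc(left, 1)

key: order matters: swapping spin(left) and arc(left, 1) lands elsewhere
initial: x=-3 y=0 heading=right
t=1 spin(left) ⇒ x=-3 y=0 heading=up
t=2 arc(left, 1) ⇒ x=-4 y=1 heading=left
all 36 alternatives checked — unique.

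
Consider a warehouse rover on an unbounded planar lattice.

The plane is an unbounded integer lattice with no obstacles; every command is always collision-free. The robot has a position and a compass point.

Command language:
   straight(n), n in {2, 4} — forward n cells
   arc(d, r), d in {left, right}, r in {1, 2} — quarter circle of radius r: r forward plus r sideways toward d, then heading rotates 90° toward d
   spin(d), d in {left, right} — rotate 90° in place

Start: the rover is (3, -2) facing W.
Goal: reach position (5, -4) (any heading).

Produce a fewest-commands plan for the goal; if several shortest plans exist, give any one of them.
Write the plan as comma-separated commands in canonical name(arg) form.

spin(left), arc(left, 2)

from: (3, -2) facing W
[1] after spin(left): (3, -2) facing S
[2] after arc(left, 2): (5, -4) facing E
no 1-step plan works, so 2 is optimal.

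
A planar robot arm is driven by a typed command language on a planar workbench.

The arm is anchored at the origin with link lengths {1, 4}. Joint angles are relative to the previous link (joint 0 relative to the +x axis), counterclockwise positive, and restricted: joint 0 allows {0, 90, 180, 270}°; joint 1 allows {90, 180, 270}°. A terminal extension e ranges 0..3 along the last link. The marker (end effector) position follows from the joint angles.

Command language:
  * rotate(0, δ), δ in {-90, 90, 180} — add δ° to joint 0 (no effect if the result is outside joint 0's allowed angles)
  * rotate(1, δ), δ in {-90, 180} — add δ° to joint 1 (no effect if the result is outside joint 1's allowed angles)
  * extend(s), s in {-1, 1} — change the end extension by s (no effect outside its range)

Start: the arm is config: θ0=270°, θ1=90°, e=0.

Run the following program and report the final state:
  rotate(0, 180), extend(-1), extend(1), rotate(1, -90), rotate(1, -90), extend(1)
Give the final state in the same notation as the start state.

config: θ0=90°, θ1=90°, e=2

t0: config: θ0=270°, θ1=90°, e=0
1. rotate(0, 180) → config: θ0=90°, θ1=90°, e=0
2. extend(-1) → config: θ0=90°, θ1=90°, e=0
3. extend(1) → config: θ0=90°, θ1=90°, e=1
4. rotate(1, -90) → config: θ0=90°, θ1=90°, e=1
5. rotate(1, -90) → config: θ0=90°, θ1=90°, e=1
6. extend(1) → config: θ0=90°, θ1=90°, e=2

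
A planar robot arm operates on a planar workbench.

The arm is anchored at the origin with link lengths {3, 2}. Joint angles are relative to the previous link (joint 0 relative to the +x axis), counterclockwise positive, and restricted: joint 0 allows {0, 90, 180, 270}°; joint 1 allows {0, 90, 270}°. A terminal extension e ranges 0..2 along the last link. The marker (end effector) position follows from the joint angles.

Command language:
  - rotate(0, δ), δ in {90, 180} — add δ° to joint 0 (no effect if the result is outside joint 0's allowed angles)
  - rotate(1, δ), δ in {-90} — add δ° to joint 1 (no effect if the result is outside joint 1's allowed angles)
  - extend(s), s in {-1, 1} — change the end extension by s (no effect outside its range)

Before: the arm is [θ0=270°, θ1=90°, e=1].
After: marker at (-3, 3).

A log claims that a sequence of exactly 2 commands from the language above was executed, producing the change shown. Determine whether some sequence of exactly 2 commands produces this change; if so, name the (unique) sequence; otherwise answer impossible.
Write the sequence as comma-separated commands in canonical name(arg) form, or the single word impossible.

rotate(0, 90), rotate(0, 90)

begin: [θ0=270°, θ1=90°, e=1]
step 1 (rotate(0, 90)): [θ0=0°, θ1=90°, e=1]
step 2 (rotate(0, 90)): [θ0=90°, θ1=90°, e=1]
no other 2-command option fits: unique.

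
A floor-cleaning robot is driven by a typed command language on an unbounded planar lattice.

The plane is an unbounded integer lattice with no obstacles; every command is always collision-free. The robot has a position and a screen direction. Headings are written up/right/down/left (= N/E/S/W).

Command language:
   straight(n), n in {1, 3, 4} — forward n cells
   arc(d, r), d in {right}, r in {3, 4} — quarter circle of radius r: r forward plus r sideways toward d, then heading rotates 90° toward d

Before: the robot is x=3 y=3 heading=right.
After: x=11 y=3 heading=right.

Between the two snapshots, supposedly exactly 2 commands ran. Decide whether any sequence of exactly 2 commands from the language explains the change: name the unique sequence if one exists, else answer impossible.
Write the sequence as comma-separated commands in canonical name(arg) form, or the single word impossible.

key: still facing E at the end — nothing in the sequence rotates
begin: x=3 y=3 heading=right
1. straight(4) → x=7 y=3 heading=right
2. straight(4) → x=11 y=3 heading=right
all 25 alternatives checked — unique.

straight(4), straight(4)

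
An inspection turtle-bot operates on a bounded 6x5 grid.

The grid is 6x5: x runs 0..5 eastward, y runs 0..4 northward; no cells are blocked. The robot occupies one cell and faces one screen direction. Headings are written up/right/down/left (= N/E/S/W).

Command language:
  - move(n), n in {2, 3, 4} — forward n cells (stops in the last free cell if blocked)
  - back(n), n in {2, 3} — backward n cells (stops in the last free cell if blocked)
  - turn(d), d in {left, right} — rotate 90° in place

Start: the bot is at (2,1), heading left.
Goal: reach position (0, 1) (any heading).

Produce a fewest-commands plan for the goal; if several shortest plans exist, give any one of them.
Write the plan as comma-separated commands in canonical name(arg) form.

t0: at (2,1), heading left
step 1 (move(4)): at (0,1), heading left
nothing shorter than 1 reaches the goal.

move(4)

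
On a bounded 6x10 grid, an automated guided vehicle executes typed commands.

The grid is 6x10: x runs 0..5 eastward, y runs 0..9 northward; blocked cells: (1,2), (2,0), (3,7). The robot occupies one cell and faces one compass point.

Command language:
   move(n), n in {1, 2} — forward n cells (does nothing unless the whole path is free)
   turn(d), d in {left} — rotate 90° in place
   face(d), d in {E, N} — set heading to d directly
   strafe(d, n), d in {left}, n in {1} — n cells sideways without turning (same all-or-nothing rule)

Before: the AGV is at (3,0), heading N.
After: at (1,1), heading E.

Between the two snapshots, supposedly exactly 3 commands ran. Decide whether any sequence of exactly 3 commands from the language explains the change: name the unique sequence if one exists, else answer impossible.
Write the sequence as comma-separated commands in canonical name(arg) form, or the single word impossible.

impossible

all 216 sequences checked — none match.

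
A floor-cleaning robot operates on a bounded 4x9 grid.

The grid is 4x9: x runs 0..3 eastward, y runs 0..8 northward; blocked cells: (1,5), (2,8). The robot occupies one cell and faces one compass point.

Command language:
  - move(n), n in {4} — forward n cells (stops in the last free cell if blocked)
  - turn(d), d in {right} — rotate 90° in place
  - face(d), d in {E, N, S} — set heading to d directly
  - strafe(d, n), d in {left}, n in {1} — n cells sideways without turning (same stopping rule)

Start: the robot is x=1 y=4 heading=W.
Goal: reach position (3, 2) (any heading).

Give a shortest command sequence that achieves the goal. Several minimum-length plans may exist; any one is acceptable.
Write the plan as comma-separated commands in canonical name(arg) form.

start: x=1 y=4 heading=W
step 1 (strafe(left, 1)): x=1 y=3 heading=W
step 2 (strafe(left, 1)): x=1 y=2 heading=W
step 3 (face(E)): x=1 y=2 heading=E
step 4 (move(4)): x=3 y=2 heading=E
no 3-step plan works, so 4 is optimal.

strafe(left, 1), strafe(left, 1), face(E), move(4)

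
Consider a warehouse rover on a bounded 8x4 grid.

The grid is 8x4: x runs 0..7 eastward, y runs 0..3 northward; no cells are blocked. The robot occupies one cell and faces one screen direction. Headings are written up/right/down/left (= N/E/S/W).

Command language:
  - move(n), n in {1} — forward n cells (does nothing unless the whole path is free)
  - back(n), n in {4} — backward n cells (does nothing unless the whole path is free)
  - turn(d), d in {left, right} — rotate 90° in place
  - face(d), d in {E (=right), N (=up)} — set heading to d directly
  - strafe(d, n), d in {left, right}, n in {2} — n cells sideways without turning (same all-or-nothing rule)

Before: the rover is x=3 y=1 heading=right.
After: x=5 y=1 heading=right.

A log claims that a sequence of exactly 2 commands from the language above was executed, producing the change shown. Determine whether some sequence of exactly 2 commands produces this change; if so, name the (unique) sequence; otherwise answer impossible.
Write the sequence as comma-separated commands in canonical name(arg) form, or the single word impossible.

move(1), move(1)

key: still facing E at the end — nothing in the sequence rotates
from: x=3 y=1 heading=right
t=1 move(1) ⇒ x=4 y=1 heading=right
t=2 move(1) ⇒ x=5 y=1 heading=right
no rival 2-sequence matches.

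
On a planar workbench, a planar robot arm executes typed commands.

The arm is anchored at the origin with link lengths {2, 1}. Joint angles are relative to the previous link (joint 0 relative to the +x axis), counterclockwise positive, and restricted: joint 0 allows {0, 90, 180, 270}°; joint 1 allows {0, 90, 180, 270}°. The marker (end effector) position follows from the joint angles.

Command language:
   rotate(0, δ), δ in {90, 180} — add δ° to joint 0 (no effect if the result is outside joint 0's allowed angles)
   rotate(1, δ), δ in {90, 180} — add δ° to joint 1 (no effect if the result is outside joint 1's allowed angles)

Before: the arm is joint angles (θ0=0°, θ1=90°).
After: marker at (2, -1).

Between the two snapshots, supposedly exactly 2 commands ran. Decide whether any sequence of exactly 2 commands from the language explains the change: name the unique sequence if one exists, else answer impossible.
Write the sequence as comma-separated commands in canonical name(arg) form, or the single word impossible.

from: joint angles (θ0=0°, θ1=90°)
[1] after rotate(1, 90): joint angles (θ0=0°, θ1=180°)
[2] after rotate(1, 90): joint angles (θ0=0°, θ1=270°)
all 16 alternatives checked — unique.

rotate(1, 90), rotate(1, 90)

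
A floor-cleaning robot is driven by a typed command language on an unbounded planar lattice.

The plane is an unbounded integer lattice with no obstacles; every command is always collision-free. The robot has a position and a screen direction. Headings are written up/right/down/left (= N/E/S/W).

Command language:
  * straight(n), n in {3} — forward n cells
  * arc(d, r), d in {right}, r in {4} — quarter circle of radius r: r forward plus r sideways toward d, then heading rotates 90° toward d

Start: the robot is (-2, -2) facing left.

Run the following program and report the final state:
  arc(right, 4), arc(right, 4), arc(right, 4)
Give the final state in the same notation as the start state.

(2, 2) facing down

t0: (-2, -2) facing left
1. arc(right, 4) → (-6, 2) facing up
2. arc(right, 4) → (-2, 6) facing right
3. arc(right, 4) → (2, 2) facing down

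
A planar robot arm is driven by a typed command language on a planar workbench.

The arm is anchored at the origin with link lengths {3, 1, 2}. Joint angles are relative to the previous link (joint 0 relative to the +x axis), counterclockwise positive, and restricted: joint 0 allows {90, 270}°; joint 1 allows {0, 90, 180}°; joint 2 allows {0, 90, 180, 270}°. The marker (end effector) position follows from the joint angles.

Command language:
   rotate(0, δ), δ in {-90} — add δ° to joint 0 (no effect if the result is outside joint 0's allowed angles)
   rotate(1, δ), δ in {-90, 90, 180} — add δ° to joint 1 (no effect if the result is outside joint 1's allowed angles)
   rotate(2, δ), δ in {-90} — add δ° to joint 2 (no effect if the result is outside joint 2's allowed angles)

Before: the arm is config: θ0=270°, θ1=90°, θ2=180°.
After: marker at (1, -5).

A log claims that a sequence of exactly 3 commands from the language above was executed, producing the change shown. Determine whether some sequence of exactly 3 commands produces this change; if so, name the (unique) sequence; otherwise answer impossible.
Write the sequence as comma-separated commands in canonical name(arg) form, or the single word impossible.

t0: config: θ0=270°, θ1=90°, θ2=180°
1. rotate(2, -90) → config: θ0=270°, θ1=90°, θ2=90°
2. rotate(2, -90) → config: θ0=270°, θ1=90°, θ2=0°
3. rotate(2, -90) → config: θ0=270°, θ1=90°, θ2=270°
no rival 3-sequence matches.

rotate(2, -90), rotate(2, -90), rotate(2, -90)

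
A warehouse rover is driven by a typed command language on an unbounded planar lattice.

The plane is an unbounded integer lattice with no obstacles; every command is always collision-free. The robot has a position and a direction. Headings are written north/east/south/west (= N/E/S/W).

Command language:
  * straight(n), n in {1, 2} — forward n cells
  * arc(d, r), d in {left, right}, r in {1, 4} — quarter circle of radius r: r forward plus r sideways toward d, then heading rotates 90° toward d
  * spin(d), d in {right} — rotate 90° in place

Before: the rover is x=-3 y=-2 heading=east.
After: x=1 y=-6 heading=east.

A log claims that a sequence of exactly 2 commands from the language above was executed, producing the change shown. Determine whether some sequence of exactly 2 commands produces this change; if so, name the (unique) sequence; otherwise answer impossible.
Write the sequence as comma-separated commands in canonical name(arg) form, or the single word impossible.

spin(right), arc(left, 4)

key: heading stays E — rotations cancel among the 2 commands
from: x=-3 y=-2 heading=east
step 1 (spin(right)): x=-3 y=-2 heading=south
step 2 (arc(left, 4)): x=1 y=-6 heading=east
no other 2-command option fits: unique.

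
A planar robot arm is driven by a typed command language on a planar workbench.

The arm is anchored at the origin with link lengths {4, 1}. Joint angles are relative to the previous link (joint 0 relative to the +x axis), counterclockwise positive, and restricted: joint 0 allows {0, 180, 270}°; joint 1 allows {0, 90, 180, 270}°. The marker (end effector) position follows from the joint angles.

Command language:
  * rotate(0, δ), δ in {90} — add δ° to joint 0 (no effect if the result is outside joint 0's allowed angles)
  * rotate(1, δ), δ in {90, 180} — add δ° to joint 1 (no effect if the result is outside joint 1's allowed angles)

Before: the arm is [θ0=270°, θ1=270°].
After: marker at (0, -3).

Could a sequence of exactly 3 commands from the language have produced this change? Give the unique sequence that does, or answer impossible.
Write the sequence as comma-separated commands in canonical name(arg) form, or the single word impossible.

rotate(1, 90), rotate(1, 90), rotate(1, 90)

begin: [θ0=270°, θ1=270°]
t=1 rotate(1, 90) ⇒ [θ0=270°, θ1=0°]
t=2 rotate(1, 90) ⇒ [θ0=270°, θ1=90°]
t=3 rotate(1, 90) ⇒ [θ0=270°, θ1=180°]
no other 3-command option fits: unique.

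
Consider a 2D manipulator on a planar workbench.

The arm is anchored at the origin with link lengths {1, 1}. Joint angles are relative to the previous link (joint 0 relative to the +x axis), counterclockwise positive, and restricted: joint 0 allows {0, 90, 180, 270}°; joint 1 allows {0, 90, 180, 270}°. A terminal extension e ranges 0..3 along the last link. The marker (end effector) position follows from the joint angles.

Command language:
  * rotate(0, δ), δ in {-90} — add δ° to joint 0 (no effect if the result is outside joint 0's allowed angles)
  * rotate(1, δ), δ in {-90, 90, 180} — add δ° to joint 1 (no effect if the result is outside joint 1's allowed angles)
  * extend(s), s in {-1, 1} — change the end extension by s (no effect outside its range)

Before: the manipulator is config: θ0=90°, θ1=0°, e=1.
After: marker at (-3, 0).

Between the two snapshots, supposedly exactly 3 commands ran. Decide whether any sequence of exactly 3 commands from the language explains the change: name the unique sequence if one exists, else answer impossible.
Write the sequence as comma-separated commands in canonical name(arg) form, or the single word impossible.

start: config: θ0=90°, θ1=0°, e=1
1. rotate(0, -90) → config: θ0=0°, θ1=0°, e=1
2. rotate(0, -90) → config: θ0=270°, θ1=0°, e=1
3. rotate(0, -90) → config: θ0=180°, θ1=0°, e=1
no other 3-command option fits: unique.

rotate(0, -90), rotate(0, -90), rotate(0, -90)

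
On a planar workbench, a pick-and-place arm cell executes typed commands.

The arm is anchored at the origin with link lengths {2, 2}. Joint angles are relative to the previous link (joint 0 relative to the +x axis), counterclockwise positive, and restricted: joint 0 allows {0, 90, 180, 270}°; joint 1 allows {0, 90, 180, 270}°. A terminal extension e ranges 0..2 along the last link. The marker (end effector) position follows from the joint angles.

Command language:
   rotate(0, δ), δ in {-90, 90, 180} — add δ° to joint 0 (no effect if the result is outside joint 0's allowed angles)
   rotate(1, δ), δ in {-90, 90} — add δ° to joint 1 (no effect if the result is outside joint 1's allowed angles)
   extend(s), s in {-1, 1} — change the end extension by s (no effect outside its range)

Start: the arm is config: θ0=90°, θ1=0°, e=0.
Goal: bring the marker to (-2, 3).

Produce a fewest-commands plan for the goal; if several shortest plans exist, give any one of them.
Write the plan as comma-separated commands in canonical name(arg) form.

extend(1), rotate(0, 90), rotate(1, -90)

start: config: θ0=90°, θ1=0°, e=0
[1] after extend(1): config: θ0=90°, θ1=0°, e=1
[2] after rotate(0, 90): config: θ0=180°, θ1=0°, e=1
[3] after rotate(1, -90): config: θ0=180°, θ1=270°, e=1
shorter routes all fall short; 3 is best.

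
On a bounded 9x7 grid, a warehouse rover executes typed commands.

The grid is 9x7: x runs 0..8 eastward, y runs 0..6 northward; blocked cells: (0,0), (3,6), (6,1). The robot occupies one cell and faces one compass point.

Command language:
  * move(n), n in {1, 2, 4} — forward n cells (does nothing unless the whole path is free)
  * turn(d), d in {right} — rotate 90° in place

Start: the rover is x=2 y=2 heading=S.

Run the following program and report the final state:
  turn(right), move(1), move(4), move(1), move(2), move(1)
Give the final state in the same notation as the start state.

x=0 y=2 heading=W

begin: x=2 y=2 heading=S
1. turn(right) → x=2 y=2 heading=W
2. move(1) → x=1 y=2 heading=W
3. move(4) → x=1 y=2 heading=W
4. move(1) → x=0 y=2 heading=W
5. move(2) → x=0 y=2 heading=W
6. move(1) → x=0 y=2 heading=W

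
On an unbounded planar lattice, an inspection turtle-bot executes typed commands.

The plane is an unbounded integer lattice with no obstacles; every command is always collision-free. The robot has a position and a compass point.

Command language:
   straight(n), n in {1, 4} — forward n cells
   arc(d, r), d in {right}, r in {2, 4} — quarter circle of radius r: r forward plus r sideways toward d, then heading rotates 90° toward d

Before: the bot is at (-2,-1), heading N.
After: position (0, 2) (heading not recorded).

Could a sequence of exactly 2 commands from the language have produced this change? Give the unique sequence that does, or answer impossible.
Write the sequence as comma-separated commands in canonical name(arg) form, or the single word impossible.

key: running arc(right, 2) before straight(1) would end elsewhere — order is forced
from: at (-2,-1), heading N
step 1 (straight(1)): at (-2,0), heading N
step 2 (arc(right, 2)): at (0,2), heading E
no other 2-command option fits: unique.

straight(1), arc(right, 2)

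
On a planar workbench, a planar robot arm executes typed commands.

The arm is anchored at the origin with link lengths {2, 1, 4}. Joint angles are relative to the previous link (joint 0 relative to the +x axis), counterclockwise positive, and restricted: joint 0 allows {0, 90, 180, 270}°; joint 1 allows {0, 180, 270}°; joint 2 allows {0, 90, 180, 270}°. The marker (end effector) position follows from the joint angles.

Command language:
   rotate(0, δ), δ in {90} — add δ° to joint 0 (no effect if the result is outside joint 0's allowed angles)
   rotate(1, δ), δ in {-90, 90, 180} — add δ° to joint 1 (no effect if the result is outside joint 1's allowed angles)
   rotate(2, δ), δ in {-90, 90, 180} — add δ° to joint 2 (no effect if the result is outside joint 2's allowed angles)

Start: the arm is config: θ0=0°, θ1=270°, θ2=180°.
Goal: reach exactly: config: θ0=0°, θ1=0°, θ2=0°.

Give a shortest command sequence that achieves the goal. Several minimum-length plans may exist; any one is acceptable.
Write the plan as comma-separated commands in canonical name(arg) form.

rotate(1, 90), rotate(2, 180)

from: config: θ0=0°, θ1=270°, θ2=180°
t=1 rotate(1, 90) ⇒ config: θ0=0°, θ1=0°, θ2=180°
t=2 rotate(2, 180) ⇒ config: θ0=0°, θ1=0°, θ2=0°
no 1-step plan works, so 2 is optimal.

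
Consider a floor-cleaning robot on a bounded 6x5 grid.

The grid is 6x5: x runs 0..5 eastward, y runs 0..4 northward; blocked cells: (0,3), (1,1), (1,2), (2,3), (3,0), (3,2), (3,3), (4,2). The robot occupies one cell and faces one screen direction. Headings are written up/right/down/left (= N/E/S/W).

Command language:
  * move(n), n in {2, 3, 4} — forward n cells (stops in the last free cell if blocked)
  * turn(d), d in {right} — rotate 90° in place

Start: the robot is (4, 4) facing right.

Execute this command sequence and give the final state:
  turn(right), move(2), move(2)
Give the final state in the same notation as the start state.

(4, 3) facing down

t0: (4, 4) facing right
t=1 turn(right) ⇒ (4, 4) facing down
t=2 move(2) ⇒ (4, 3) facing down
t=3 move(2) ⇒ (4, 3) facing down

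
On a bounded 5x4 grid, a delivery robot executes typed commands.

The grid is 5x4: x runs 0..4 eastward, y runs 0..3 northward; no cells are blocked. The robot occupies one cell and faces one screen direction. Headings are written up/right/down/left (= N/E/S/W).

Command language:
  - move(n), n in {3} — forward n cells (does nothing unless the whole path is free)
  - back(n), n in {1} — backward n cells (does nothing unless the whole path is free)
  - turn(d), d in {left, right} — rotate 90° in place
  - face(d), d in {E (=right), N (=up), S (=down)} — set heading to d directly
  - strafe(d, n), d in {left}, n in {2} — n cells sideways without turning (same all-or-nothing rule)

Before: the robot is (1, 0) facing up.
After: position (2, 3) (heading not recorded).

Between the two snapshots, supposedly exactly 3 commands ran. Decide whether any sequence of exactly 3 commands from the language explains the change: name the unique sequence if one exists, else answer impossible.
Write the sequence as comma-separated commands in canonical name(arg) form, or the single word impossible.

move(3), turn(left), back(1)

key: running back(1) before move(3) would end elsewhere — order is forced
t0: (1, 0) facing up
1. move(3) → (1, 3) facing up
2. turn(left) → (1, 3) facing left
3. back(1) → (2, 3) facing left
uniquely the one of 512 3-step routes that fits.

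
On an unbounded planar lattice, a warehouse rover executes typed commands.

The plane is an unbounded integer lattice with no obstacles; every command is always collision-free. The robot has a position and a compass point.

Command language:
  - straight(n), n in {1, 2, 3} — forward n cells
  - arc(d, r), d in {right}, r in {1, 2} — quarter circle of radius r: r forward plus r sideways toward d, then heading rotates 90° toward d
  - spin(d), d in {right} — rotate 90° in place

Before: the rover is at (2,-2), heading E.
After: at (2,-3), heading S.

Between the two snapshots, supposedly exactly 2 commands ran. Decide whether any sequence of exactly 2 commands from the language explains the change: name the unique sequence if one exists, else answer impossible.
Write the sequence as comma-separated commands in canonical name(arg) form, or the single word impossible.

key: cell and facing (now S) both changed — the 2 commands mix motion and turning
start: at (2,-2), heading E
1. spin(right) → at (2,-2), heading S
2. straight(1) → at (2,-3), heading S
uniquely the one of 36 2-step routes that fits.

spin(right), straight(1)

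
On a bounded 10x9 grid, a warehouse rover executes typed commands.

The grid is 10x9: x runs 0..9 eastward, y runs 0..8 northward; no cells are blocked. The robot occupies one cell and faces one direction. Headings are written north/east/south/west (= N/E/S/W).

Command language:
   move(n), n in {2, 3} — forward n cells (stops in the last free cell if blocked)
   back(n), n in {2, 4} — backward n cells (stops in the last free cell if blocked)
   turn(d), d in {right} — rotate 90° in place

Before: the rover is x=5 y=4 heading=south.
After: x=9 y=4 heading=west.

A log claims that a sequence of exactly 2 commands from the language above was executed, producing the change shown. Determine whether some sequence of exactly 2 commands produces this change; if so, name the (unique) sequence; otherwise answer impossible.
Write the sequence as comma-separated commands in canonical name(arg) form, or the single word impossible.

turn(right), back(4)

key: order matters: swapping turn(right) and back(4) lands elsewhere
begin: x=5 y=4 heading=south
t=1 turn(right) ⇒ x=5 y=4 heading=west
t=2 back(4) ⇒ x=9 y=4 heading=west
uniquely the one of 25 2-step routes that fits.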